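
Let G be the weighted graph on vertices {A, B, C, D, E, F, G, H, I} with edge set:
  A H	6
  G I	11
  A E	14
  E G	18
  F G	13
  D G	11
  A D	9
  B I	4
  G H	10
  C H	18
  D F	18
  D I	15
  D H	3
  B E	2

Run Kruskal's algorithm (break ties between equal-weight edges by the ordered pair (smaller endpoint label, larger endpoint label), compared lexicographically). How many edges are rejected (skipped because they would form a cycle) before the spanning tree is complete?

Kruskal: consider edges lightest-first.
B E (2): add — endpoints in different components.
D H (3): add — endpoints in different components.
B I (4): add — endpoints in different components.
A H (6): add — endpoints in different components.
A D (9): skip — A and D already connected.
G H (10): add — endpoints in different components.
D G (11): skip — D and G already connected.
G I (11): add — endpoints in different components.
F G (13): add — endpoints in different components.
A E (14): skip — A and E already connected.
D I (15): skip — D and I already connected.
C H (18): add — endpoints in different components.
Edges rejected before the tree was complete: 4.

4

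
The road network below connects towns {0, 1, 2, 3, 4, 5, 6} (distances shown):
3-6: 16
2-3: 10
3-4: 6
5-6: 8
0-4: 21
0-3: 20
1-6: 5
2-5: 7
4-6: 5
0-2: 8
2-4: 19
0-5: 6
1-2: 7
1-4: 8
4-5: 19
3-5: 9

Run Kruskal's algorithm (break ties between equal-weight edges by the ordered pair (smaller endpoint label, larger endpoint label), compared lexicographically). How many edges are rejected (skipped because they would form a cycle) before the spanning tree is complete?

0

Kruskal's algorithm — process edges by increasing weight (ties by edge label):
1-6 (5): add — endpoints in different components.
4-6 (5): add — endpoints in different components.
0-5 (6): add — endpoints in different components.
3-4 (6): add — endpoints in different components.
1-2 (7): add — endpoints in different components.
2-5 (7): add — endpoints in different components.
Edges rejected before the tree was complete: 0.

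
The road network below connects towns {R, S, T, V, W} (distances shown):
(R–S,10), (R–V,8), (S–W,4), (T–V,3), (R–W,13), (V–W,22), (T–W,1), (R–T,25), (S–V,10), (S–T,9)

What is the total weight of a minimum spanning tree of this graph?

Prim's algorithm from V:
Step 1: cheapest edge leaving the tree is T–V (3); add T.
Step 2: cheapest edge leaving the tree is T–W (1); add W.
Step 3: cheapest edge leaving the tree is S–W (4); add S.
Step 4: cheapest edge leaving the tree is R–V (8); add R.
MST edges: T–V, T–W, S–W, R–V; total weight 3+1+4+8 = 16.

16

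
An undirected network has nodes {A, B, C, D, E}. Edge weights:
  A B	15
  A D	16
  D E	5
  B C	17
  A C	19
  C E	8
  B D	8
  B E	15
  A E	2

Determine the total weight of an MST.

Prim's algorithm from A:
Step 1: frontier [A E 2, A B 15, A D 16, A C 19] → take A E (2); add E.
Step 2: frontier [A B 15, A D 16, A C 19, D E 5, C E 8, B E 15] → take D E (5); add D.
Step 3: frontier [A B 15, A C 19, B D 8, C E 8, B E 15] → take B D (8); add B.
Step 4: frontier [A C 19, B C 17, C E 8] → take C E (8); add C.
MST edges: A E, D E, B D, C E; total weight 2+5+8+8 = 23.

23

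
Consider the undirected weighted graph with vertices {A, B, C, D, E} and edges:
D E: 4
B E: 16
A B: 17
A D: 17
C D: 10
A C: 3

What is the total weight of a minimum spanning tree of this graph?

33

Kruskal's algorithm — process edges by increasing weight (ties by edge label):
A C (3): add. Components now {A,C} {B} {D} {E}
D E (4): add. Components now {A,C} {B} {D,E}
C D (10): add. Components now {A,C,D,E} {B}
B E (16): add. Components now {A,B,C,D,E}
MST edges: A C, D E, C D, B E; total weight 3+4+10+16 = 33.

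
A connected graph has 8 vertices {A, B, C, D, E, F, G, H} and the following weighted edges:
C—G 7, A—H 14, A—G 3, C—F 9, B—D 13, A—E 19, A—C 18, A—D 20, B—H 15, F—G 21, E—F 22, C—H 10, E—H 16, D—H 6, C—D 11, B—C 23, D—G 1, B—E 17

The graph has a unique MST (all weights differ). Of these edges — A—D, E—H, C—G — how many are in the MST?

Kruskal: consider edges lightest-first.
D—G (1): add — endpoints in different components.
A—G (3): add — endpoints in different components.
D—H (6): add — endpoints in different components.
C—G (7): add — endpoints in different components.
C—F (9): add — endpoints in different components.
C—H (10): skip — C and H already connected.
C—D (11): skip — C and D already connected.
B—D (13): add — endpoints in different components.
A—H (14): skip — A and H already connected.
B—H (15): skip — B and H already connected.
E—H (16): add — endpoints in different components.
MST edge set: {D—G, A—G, D—H, C—G, C—F, B—D, E—H}.
Of the listed edges, {E—H, C—G} are in the MST → 2.

2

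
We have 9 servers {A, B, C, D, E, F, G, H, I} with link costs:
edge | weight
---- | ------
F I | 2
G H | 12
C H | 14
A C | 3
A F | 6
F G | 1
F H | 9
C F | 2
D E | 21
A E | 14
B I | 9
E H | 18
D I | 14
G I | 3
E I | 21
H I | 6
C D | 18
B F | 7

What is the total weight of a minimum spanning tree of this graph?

49

Prim's algorithm from E:
Step 1: cheapest edge leaving the tree is A E (14); add A.
Step 2: cheapest edge leaving the tree is A C (3); add C.
Step 3: cheapest edge leaving the tree is C F (2); add F.
Step 4: cheapest edge leaving the tree is F G (1); add G.
Step 5: cheapest edge leaving the tree is F I (2); add I.
Step 6: cheapest edge leaving the tree is H I (6); add H.
Step 7: cheapest edge leaving the tree is B F (7); add B.
Step 8: cheapest edge leaving the tree is D I (14); add D.
MST edges: A E, A C, C F, F G, F I, H I, B F, D I; total weight 14+3+2+1+2+6+7+14 = 49.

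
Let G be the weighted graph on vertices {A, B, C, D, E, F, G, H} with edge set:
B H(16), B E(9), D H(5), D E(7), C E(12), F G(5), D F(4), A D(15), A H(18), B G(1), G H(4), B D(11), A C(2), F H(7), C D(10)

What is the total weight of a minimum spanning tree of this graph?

Kruskal's algorithm — process edges by increasing weight (ties by edge label):
B G (1): add — endpoints in different components.
A C (2): add — endpoints in different components.
D F (4): add — endpoints in different components.
G H (4): add — endpoints in different components.
D H (5): add — endpoints in different components.
F G (5): skip — F and G already connected.
D E (7): add — endpoints in different components.
F H (7): skip — F and H already connected.
B E (9): skip — B and E already connected.
C D (10): add — endpoints in different components.
MST edges: B G, A C, D F, G H, D H, D E, C D; total weight 1+2+4+4+5+7+10 = 33.

33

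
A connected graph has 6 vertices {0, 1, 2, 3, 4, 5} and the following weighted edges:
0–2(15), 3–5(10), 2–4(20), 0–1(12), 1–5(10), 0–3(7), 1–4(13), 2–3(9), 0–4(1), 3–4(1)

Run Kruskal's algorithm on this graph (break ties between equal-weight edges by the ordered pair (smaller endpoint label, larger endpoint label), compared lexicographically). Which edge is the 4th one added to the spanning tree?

1-5

Sort edges by weight, then run Kruskal:
0–4 (1): add. Components now {0,4} {1} {2} {3} {5}
3–4 (1): add. Components now {0,3,4} {1} {2} {5}
0–3 (7): skip — 0 and 3 already connected.
2–3 (9): add. Components now {0,2,3,4} {1} {5}
1–5 (10): add. Components now {0,2,3,4} {1,5}
3–5 (10): add. Components now {0,1,2,3,4,5}
The 4th edge added is 1–5.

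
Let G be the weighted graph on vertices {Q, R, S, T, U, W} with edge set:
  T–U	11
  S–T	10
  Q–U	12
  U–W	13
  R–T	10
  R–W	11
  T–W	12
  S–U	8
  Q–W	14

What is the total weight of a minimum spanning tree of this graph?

Kruskal's algorithm — process edges by increasing weight (ties by edge label):
S–U (8): add. Components now {T} {W} {S,U} {R} {Q}
R–T (10): add. Components now {R,T} {W} {S,U} {Q}
S–T (10): add. Components now {R,S,T,U} {W} {Q}
R–W (11): add. Components now {R,S,T,U,W} {Q}
T–U (11): skip — T and U already connected.
Q–U (12): add. Components now {Q,R,S,T,U,W}
MST edges: S–U, R–T, S–T, R–W, Q–U; total weight 8+10+10+11+12 = 51.

51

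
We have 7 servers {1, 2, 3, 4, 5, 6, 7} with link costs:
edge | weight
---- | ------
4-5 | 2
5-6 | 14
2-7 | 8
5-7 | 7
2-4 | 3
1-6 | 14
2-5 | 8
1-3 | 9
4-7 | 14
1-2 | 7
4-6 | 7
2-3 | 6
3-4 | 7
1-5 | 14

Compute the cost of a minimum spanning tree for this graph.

Prim, starting at 5.
Step 1: cheapest edge leaving the tree is 4-5 (2); add 4.
Step 2: cheapest edge leaving the tree is 2-4 (3); add 2.
Step 3: cheapest edge leaving the tree is 2-3 (6); add 3.
Step 4: cheapest edge leaving the tree is 1-2 (7); add 1.
Step 5: cheapest edge leaving the tree is 4-6 (7); add 6.
Step 6: cheapest edge leaving the tree is 5-7 (7); add 7.
MST edges: 4-5, 2-4, 2-3, 1-2, 4-6, 5-7; total weight 2+3+6+7+7+7 = 32.

32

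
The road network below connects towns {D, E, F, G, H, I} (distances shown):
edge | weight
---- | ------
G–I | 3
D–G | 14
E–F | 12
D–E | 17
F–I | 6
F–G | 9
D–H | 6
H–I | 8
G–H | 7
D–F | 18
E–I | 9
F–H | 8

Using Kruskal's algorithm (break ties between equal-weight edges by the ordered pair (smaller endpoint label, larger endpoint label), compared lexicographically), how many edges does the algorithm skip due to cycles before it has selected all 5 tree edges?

2

Kruskal: consider edges lightest-first.
G–I (3): add. Components now {D} {E} {F} {G,I} {H}
D–H (6): add. Components now {D,H} {E} {F} {G,I}
F–I (6): add. Components now {D,H} {E} {F,G,I}
G–H (7): add. Components now {D,F,G,H,I} {E}
F–H (8): skip — F and H already connected.
H–I (8): skip — H and I already connected.
E–I (9): add. Components now {D,E,F,G,H,I}
Edges rejected before the tree was complete: 2.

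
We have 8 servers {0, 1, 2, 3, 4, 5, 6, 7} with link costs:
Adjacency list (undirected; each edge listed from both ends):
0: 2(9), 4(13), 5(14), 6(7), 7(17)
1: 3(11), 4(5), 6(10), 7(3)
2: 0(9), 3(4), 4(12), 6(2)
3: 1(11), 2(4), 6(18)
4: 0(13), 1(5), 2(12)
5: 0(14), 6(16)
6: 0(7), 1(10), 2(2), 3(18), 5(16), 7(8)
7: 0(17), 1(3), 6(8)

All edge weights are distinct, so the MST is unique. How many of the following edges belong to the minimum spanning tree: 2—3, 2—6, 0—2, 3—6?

2

Kruskal: consider edges lightest-first.
2—6 (2): add — endpoints in different components.
1—7 (3): add — endpoints in different components.
2—3 (4): add — endpoints in different components.
1—4 (5): add — endpoints in different components.
0—6 (7): add — endpoints in different components.
6—7 (8): add — endpoints in different components.
0—2 (9): skip — 0 and 2 already connected.
1—6 (10): skip — 1 and 6 already connected.
1—3 (11): skip — 1 and 3 already connected.
2—4 (12): skip — 2 and 4 already connected.
0—4 (13): skip — 0 and 4 already connected.
0—5 (14): add — endpoints in different components.
MST edge set: {2—6, 1—7, 2—3, 1—4, 0—6, 6—7, 0—5}.
Of the listed edges, {2—3, 2—6} are in the MST → 2.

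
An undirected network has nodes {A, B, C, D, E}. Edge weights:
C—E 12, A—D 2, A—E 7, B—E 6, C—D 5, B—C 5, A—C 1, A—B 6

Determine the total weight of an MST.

Kruskal: consider edges lightest-first.
A—C (1): add. Components now {A,C} {B} {D} {E}
A—D (2): add. Components now {A,C,D} {B} {E}
B—C (5): add. Components now {A,B,C,D} {E}
C—D (5): skip — C and D already connected.
A—B (6): skip — A and B already connected.
B—E (6): add. Components now {A,B,C,D,E}
MST edges: A—C, A—D, B—C, B—E; total weight 1+2+5+6 = 14.

14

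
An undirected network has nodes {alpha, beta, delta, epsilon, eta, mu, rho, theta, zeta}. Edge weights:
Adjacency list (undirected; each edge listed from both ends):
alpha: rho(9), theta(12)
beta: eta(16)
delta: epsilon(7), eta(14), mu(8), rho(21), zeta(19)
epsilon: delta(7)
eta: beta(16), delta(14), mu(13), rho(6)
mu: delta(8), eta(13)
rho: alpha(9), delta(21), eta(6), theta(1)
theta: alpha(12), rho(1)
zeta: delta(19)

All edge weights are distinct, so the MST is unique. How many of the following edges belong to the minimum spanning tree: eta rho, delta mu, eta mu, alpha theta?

3

Kruskal's algorithm — process edges by increasing weight (ties by edge label):
rho theta (1): add — endpoints in different components.
eta rho (6): add — endpoints in different components.
delta epsilon (7): add — endpoints in different components.
delta mu (8): add — endpoints in different components.
alpha rho (9): add — endpoints in different components.
alpha theta (12): skip — alpha and theta already connected.
eta mu (13): add — endpoints in different components.
delta eta (14): skip — delta and eta already connected.
beta eta (16): add — endpoints in different components.
delta zeta (19): add — endpoints in different components.
MST edge set: {rho theta, eta rho, delta epsilon, delta mu, alpha rho, eta mu, beta eta, delta zeta}.
Of the listed edges, {eta rho, delta mu, eta mu} are in the MST → 3.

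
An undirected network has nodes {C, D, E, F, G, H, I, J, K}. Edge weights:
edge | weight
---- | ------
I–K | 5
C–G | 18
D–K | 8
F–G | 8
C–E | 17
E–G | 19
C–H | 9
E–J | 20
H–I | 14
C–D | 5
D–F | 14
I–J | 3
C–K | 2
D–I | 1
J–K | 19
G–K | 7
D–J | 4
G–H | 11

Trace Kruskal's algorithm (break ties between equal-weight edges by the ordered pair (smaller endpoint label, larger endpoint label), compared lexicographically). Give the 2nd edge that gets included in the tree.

Kruskal's algorithm — process edges by increasing weight (ties by edge label):
D–I (1): add — endpoints in different components.
C–K (2): add — endpoints in different components.
I–J (3): add — endpoints in different components.
D–J (4): skip — D and J already connected.
C–D (5): add — endpoints in different components.
I–K (5): skip — I and K already connected.
G–K (7): add — endpoints in different components.
D–K (8): skip — D and K already connected.
F–G (8): add — endpoints in different components.
C–H (9): add — endpoints in different components.
G–H (11): skip — G and H already connected.
D–F (14): skip — D and F already connected.
H–I (14): skip — H and I already connected.
C–E (17): add — endpoints in different components.
The 2nd edge added is C–K.

C-K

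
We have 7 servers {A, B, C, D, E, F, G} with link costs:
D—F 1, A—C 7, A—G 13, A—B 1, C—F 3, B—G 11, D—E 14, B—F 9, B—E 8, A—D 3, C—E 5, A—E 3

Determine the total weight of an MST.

Prim, starting at C.
Step 1: cheapest edge leaving the tree is C—F (3); add F.
Step 2: cheapest edge leaving the tree is D—F (1); add D.
Step 3: cheapest edge leaving the tree is A—D (3); add A.
Step 4: cheapest edge leaving the tree is A—B (1); add B.
Step 5: cheapest edge leaving the tree is A—E (3); add E.
Step 6: cheapest edge leaving the tree is B—G (11); add G.
MST edges: C—F, D—F, A—D, A—B, A—E, B—G; total weight 3+1+3+1+3+11 = 22.

22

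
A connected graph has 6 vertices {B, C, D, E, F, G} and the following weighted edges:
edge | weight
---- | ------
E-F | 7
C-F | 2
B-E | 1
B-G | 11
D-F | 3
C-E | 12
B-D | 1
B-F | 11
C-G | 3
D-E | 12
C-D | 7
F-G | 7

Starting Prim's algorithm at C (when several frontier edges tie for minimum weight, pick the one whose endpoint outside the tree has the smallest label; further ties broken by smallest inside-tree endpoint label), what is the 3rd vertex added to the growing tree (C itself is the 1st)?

Prim, starting at C.
Step 1: frontier [C-F 2, C-G 3, C-D 7, C-E 12] → take C-F (2); add F.
Step 2: frontier [C-G 3, C-D 7, C-E 12, D-F 3, E-F 7, F-G 7, B-F 11] → take D-F (3); add D.
Step 3: frontier [C-G 3, C-E 12, B-D 1, D-E 12, E-F 7, F-G 7, B-F 11] → take B-D (1); add B.
Step 4: frontier [B-E 1, B-G 11, C-G 3, C-E 12, D-E 12, E-F 7, F-G 7] → take B-E (1); add E.
Step 5: frontier [B-G 11, C-G 3, F-G 7] → take C-G (3); add G.
Vertex order: C, F, D, B, E, G. The 3rd vertex is D.

D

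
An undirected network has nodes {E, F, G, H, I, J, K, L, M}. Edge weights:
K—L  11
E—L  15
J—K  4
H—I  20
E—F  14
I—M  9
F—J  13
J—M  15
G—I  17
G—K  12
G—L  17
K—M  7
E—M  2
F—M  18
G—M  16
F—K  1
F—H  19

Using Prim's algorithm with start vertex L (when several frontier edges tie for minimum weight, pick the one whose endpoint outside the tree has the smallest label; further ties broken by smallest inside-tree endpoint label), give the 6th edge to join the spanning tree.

Grow the tree from L using Prim:
Step 1: cheapest edge leaving the tree is K—L (11); add K.
Step 2: cheapest edge leaving the tree is F—K (1); add F.
Step 3: cheapest edge leaving the tree is J—K (4); add J.
Step 4: cheapest edge leaving the tree is K—M (7); add M.
Step 5: cheapest edge leaving the tree is E—M (2); add E.
Step 6: cheapest edge leaving the tree is I—M (9); add I.
Step 7: cheapest edge leaving the tree is G—K (12); add G.
Step 8: cheapest edge leaving the tree is F—H (19); add H.
The 6th edge added is I—M.

I-M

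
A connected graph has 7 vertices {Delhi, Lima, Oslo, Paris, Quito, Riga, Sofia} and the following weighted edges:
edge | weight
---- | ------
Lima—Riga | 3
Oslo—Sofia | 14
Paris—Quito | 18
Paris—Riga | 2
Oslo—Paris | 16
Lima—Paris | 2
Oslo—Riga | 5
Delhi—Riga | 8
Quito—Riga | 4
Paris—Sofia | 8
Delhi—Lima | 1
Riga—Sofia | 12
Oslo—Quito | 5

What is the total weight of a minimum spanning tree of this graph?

Grow the tree from Delhi using Prim:
Step 1: frontier [Delhi—Lima 1, Delhi—Riga 8] → take Delhi—Lima (1); add Lima.
Step 2: frontier [Delhi—Riga 8, Lima—Paris 2, Lima—Riga 3] → take Lima—Paris (2); add Paris.
Step 3: frontier [Delhi—Riga 8, Lima—Riga 3, Paris—Riga 2, Paris—Sofia 8, Oslo—Paris 16, Paris—Quito 18] → take Paris—Riga (2); add Riga.
Step 4: frontier [Paris—Sofia 8, Oslo—Paris 16, Paris—Quito 18, Quito—Riga 4, Oslo—Riga 5, Riga—Sofia 12] → take Quito—Riga (4); add Quito.
Step 5: frontier [Paris—Sofia 8, Oslo—Paris 16, Oslo—Quito 5, Oslo—Riga 5, Riga—Sofia 12] → take Oslo—Quito (5); add Oslo.
Step 6: frontier [Oslo—Sofia 14, Paris—Sofia 8, Riga—Sofia 12] → take Paris—Sofia (8); add Sofia.
MST edges: Delhi—Lima, Lima—Paris, Paris—Riga, Quito—Riga, Oslo—Quito, Paris—Sofia; total weight 1+2+2+4+5+8 = 22.

22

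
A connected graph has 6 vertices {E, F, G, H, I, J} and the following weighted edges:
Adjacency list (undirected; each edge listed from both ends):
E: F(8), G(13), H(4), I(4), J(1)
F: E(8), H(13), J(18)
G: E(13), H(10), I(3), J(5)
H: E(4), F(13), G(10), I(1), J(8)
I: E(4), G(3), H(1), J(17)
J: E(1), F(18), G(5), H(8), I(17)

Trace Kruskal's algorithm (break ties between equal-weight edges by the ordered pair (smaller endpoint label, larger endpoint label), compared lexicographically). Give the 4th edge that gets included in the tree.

E-H

Kruskal's algorithm — process edges by increasing weight (ties by edge label):
E–J (1): add — endpoints in different components.
H–I (1): add — endpoints in different components.
G–I (3): add — endpoints in different components.
E–H (4): add — endpoints in different components.
E–I (4): skip — E and I already connected.
G–J (5): skip — G and J already connected.
E–F (8): add — endpoints in different components.
The 4th edge added is E–H.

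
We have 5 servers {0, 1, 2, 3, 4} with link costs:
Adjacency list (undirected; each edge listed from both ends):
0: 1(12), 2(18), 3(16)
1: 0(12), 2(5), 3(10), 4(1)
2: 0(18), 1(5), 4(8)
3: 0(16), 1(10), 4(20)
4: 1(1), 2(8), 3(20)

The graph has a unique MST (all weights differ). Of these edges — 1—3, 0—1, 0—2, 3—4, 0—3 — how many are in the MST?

2

Kruskal: consider edges lightest-first.
1—4 (1): add — endpoints in different components.
1—2 (5): add — endpoints in different components.
2—4 (8): skip — 2 and 4 already connected.
1—3 (10): add — endpoints in different components.
0—1 (12): add — endpoints in different components.
MST edge set: {1—4, 1—2, 1—3, 0—1}.
Of the listed edges, {1—3, 0—1} are in the MST → 2.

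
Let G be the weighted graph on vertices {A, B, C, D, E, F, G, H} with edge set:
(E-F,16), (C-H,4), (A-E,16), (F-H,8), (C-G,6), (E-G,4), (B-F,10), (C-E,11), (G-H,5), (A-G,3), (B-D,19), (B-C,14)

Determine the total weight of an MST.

Kruskal: consider edges lightest-first.
A-G (3): add — endpoints in different components.
C-H (4): add — endpoints in different components.
E-G (4): add — endpoints in different components.
G-H (5): add — endpoints in different components.
C-G (6): skip — C and G already connected.
F-H (8): add — endpoints in different components.
B-F (10): add — endpoints in different components.
C-E (11): skip — C and E already connected.
B-C (14): skip — B and C already connected.
A-E (16): skip — A and E already connected.
E-F (16): skip — E and F already connected.
B-D (19): add — endpoints in different components.
MST edges: A-G, C-H, E-G, G-H, F-H, B-F, B-D; total weight 3+4+4+5+8+10+19 = 53.

53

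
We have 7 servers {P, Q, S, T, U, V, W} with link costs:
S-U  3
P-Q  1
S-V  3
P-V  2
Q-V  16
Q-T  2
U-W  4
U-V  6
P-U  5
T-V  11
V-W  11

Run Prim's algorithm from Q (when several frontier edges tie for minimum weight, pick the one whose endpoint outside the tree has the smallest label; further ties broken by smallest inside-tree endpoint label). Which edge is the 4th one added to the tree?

Prim, starting at Q.
Step 1: frontier [P-Q 1, Q-T 2, Q-V 16] → take P-Q (1); add P.
Step 2: frontier [P-V 2, P-U 5, Q-T 2, Q-V 16] → take Q-T (2); add T.
Step 3: frontier [P-V 2, P-U 5, Q-V 16, T-V 11] → take P-V (2); add V.
Step 4: frontier [P-U 5, S-V 3, U-V 6, V-W 11] → take S-V (3); add S.
Step 5: frontier [P-U 5, S-U 3, U-V 6, V-W 11] → take S-U (3); add U.
Step 6: frontier [U-W 4, V-W 11] → take U-W (4); add W.
The 4th edge added is S-V.

S-V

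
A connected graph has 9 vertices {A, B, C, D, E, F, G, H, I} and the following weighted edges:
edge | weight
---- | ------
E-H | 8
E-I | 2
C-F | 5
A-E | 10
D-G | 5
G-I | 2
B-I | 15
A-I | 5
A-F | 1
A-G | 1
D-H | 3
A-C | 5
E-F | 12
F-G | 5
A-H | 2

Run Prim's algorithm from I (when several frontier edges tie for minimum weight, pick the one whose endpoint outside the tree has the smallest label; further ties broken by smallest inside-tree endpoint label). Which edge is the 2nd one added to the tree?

G-I

Grow the tree from I using Prim:
Step 1: cheapest edge leaving the tree is E-I (2); add E.
Step 2: cheapest edge leaving the tree is G-I (2); add G.
Step 3: cheapest edge leaving the tree is A-G (1); add A.
Step 4: cheapest edge leaving the tree is A-F (1); add F.
Step 5: cheapest edge leaving the tree is A-H (2); add H.
Step 6: cheapest edge leaving the tree is D-H (3); add D.
Step 7: cheapest edge leaving the tree is A-C (5); add C.
Step 8: cheapest edge leaving the tree is B-I (15); add B.
The 2nd edge added is G-I.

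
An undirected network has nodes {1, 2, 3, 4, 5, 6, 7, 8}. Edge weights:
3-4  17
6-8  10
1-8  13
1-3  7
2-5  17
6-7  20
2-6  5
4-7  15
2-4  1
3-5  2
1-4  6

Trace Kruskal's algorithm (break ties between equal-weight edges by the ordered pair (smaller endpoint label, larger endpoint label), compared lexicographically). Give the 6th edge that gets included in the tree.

6-8

Kruskal: consider edges lightest-first.
2-4 (1): add — endpoints in different components.
3-5 (2): add — endpoints in different components.
2-6 (5): add — endpoints in different components.
1-4 (6): add — endpoints in different components.
1-3 (7): add — endpoints in different components.
6-8 (10): add — endpoints in different components.
1-8 (13): skip — 1 and 8 already connected.
4-7 (15): add — endpoints in different components.
The 6th edge added is 6-8.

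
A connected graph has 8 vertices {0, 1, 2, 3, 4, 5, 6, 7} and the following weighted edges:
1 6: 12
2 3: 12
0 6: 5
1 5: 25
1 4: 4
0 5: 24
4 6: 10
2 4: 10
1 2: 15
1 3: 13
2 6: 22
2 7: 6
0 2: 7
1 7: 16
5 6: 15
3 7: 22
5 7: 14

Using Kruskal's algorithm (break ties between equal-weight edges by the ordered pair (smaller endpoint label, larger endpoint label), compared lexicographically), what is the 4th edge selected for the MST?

0-2

Sort edges by weight, then run Kruskal:
1 4 (4): add — endpoints in different components.
0 6 (5): add — endpoints in different components.
2 7 (6): add — endpoints in different components.
0 2 (7): add — endpoints in different components.
2 4 (10): add — endpoints in different components.
4 6 (10): skip — 4 and 6 already connected.
1 6 (12): skip — 1 and 6 already connected.
2 3 (12): add — endpoints in different components.
1 3 (13): skip — 1 and 3 already connected.
5 7 (14): add — endpoints in different components.
The 4th edge added is 0 2.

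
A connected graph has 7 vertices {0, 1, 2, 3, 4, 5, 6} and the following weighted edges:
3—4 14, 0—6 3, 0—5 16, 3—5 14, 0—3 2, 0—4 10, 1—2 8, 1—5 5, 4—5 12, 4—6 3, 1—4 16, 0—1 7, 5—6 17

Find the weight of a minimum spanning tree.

Kruskal: consider edges lightest-first.
0—3 (2): add — endpoints in different components.
0—6 (3): add — endpoints in different components.
4—6 (3): add — endpoints in different components.
1—5 (5): add — endpoints in different components.
0—1 (7): add — endpoints in different components.
1—2 (8): add — endpoints in different components.
MST edges: 0—3, 0—6, 4—6, 1—5, 0—1, 1—2; total weight 2+3+3+5+7+8 = 28.

28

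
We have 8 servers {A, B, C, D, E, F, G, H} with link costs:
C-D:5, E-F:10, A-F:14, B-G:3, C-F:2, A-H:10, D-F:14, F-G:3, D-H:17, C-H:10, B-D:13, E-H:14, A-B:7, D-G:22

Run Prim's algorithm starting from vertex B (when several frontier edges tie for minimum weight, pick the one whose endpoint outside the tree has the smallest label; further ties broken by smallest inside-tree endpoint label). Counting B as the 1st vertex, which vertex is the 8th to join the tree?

Prim, starting at B.
Step 1: cheapest edge leaving the tree is B-G (3); add G.
Step 2: cheapest edge leaving the tree is F-G (3); add F.
Step 3: cheapest edge leaving the tree is C-F (2); add C.
Step 4: cheapest edge leaving the tree is C-D (5); add D.
Step 5: cheapest edge leaving the tree is A-B (7); add A.
Step 6: cheapest edge leaving the tree is E-F (10); add E.
Step 7: cheapest edge leaving the tree is A-H (10); add H.
Vertex order: B, G, F, C, D, A, E, H. The 8th vertex is H.

H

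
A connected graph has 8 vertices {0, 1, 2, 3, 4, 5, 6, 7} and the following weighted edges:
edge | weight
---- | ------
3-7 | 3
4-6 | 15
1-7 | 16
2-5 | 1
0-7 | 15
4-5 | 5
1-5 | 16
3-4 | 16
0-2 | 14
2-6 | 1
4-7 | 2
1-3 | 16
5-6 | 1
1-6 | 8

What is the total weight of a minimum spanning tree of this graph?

Kruskal: consider edges lightest-first.
2-5 (1): add — endpoints in different components.
2-6 (1): add — endpoints in different components.
5-6 (1): skip — 5 and 6 already connected.
4-7 (2): add — endpoints in different components.
3-7 (3): add — endpoints in different components.
4-5 (5): add — endpoints in different components.
1-6 (8): add — endpoints in different components.
0-2 (14): add — endpoints in different components.
MST edges: 2-5, 2-6, 4-7, 3-7, 4-5, 1-6, 0-2; total weight 1+1+2+3+5+8+14 = 34.

34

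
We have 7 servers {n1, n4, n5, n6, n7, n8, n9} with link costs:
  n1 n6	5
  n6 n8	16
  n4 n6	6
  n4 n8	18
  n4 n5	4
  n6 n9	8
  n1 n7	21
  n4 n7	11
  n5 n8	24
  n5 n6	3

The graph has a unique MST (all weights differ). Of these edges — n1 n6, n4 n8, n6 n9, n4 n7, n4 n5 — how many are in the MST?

Sort edges by weight, then run Kruskal:
n5 n6 (3): add — endpoints in different components.
n4 n5 (4): add — endpoints in different components.
n1 n6 (5): add — endpoints in different components.
n4 n6 (6): skip — n4 and n6 already connected.
n6 n9 (8): add — endpoints in different components.
n4 n7 (11): add — endpoints in different components.
n6 n8 (16): add — endpoints in different components.
MST edge set: {n5 n6, n4 n5, n1 n6, n6 n9, n4 n7, n6 n8}.
Of the listed edges, {n1 n6, n6 n9, n4 n7, n4 n5} are in the MST → 4.

4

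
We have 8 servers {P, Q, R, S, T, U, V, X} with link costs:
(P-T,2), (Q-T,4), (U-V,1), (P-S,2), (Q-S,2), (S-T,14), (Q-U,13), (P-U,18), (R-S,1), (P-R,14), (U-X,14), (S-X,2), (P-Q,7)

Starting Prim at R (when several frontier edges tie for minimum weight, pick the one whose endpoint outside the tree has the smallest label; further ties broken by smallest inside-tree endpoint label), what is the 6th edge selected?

Prim, starting at R.
Step 1: cheapest edge leaving the tree is R-S (1); add S.
Step 2: cheapest edge leaving the tree is P-S (2); add P.
Step 3: cheapest edge leaving the tree is Q-S (2); add Q.
Step 4: cheapest edge leaving the tree is P-T (2); add T.
Step 5: cheapest edge leaving the tree is S-X (2); add X.
Step 6: cheapest edge leaving the tree is Q-U (13); add U.
Step 7: cheapest edge leaving the tree is U-V (1); add V.
The 6th edge added is Q-U.

Q-U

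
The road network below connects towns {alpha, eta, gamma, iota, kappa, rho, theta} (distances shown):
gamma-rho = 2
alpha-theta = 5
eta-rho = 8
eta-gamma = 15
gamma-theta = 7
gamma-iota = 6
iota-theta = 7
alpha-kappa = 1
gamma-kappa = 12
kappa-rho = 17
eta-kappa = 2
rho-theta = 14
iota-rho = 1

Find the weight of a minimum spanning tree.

Prim, starting at rho.
Step 1: cheapest edge leaving the tree is iota-rho (1); add iota.
Step 2: cheapest edge leaving the tree is gamma-rho (2); add gamma.
Step 3: cheapest edge leaving the tree is gamma-theta (7); add theta.
Step 4: cheapest edge leaving the tree is alpha-theta (5); add alpha.
Step 5: cheapest edge leaving the tree is alpha-kappa (1); add kappa.
Step 6: cheapest edge leaving the tree is eta-kappa (2); add eta.
MST edges: iota-rho, gamma-rho, gamma-theta, alpha-theta, alpha-kappa, eta-kappa; total weight 1+2+7+5+1+2 = 18.

18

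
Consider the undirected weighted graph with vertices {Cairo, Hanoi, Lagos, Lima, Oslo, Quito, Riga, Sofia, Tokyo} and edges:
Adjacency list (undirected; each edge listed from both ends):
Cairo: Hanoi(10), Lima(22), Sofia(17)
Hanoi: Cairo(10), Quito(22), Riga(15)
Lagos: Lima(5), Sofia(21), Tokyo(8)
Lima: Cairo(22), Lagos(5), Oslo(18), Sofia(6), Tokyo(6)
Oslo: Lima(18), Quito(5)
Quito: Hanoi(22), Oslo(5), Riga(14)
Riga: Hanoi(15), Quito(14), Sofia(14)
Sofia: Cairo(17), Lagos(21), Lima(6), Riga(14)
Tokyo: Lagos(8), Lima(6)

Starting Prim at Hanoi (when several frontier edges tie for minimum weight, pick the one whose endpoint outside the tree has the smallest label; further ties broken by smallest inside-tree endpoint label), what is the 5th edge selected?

Riga-Sofia

Grow the tree from Hanoi using Prim:
Step 1: cheapest edge leaving the tree is Cairo—Hanoi (10); add Cairo.
Step 2: cheapest edge leaving the tree is Hanoi—Riga (15); add Riga.
Step 3: cheapest edge leaving the tree is Quito—Riga (14); add Quito.
Step 4: cheapest edge leaving the tree is Oslo—Quito (5); add Oslo.
Step 5: cheapest edge leaving the tree is Riga—Sofia (14); add Sofia.
Step 6: cheapest edge leaving the tree is Lima—Sofia (6); add Lima.
Step 7: cheapest edge leaving the tree is Lagos—Lima (5); add Lagos.
Step 8: cheapest edge leaving the tree is Lima—Tokyo (6); add Tokyo.
The 5th edge added is Riga—Sofia.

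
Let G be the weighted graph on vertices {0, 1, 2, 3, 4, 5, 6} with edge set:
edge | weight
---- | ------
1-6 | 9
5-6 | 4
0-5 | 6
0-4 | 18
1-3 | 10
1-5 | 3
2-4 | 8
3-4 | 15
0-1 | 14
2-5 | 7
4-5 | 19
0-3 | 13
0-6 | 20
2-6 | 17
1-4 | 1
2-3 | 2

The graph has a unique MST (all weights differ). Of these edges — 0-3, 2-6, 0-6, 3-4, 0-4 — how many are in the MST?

Sort edges by weight, then run Kruskal:
1-4 (1): add — endpoints in different components.
2-3 (2): add — endpoints in different components.
1-5 (3): add — endpoints in different components.
5-6 (4): add — endpoints in different components.
0-5 (6): add — endpoints in different components.
2-5 (7): add — endpoints in different components.
MST edge set: {1-4, 2-3, 1-5, 5-6, 0-5, 2-5}.
Of the listed edges, {} are in the MST → 0.

0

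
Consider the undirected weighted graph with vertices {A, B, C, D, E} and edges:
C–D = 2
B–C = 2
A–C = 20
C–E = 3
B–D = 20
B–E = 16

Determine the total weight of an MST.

Sort edges by weight, then run Kruskal:
B–C (2): add. Components now {A} {B,C} {D} {E}
C–D (2): add. Components now {A} {B,C,D} {E}
C–E (3): add. Components now {A} {B,C,D,E}
B–E (16): skip — B and E already connected.
A–C (20): add. Components now {A,B,C,D,E}
MST edges: B–C, C–D, C–E, A–C; total weight 2+2+3+20 = 27.

27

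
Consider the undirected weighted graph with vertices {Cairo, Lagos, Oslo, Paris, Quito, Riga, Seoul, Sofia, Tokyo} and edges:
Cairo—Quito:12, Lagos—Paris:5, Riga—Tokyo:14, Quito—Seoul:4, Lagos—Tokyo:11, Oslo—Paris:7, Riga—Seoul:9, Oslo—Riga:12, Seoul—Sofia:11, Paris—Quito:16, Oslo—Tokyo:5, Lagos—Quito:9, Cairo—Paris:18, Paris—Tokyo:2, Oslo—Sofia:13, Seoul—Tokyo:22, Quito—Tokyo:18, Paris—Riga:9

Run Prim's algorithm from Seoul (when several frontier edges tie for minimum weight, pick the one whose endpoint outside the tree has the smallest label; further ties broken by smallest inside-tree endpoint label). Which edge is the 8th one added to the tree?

Cairo-Quito

Grow the tree from Seoul using Prim:
Step 1: cheapest edge leaving the tree is Quito—Seoul (4); add Quito.
Step 2: cheapest edge leaving the tree is Lagos—Quito (9); add Lagos.
Step 3: cheapest edge leaving the tree is Lagos—Paris (5); add Paris.
Step 4: cheapest edge leaving the tree is Paris—Tokyo (2); add Tokyo.
Step 5: cheapest edge leaving the tree is Oslo—Tokyo (5); add Oslo.
Step 6: cheapest edge leaving the tree is Paris—Riga (9); add Riga.
Step 7: cheapest edge leaving the tree is Seoul—Sofia (11); add Sofia.
Step 8: cheapest edge leaving the tree is Cairo—Quito (12); add Cairo.
The 8th edge added is Cairo—Quito.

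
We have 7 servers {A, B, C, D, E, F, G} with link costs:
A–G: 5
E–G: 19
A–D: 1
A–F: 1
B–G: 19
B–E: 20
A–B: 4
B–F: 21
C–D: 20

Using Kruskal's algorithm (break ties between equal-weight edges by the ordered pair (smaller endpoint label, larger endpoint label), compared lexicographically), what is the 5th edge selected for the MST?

Kruskal's algorithm — process edges by increasing weight (ties by edge label):
A–D (1): add. Components now {A,D} {B} {C} {E} {F} {G}
A–F (1): add. Components now {A,D,F} {B} {C} {E} {G}
A–B (4): add. Components now {A,B,D,F} {C} {E} {G}
A–G (5): add. Components now {A,B,D,F,G} {C} {E}
B–G (19): skip — B and G already connected.
E–G (19): add. Components now {A,B,D,E,F,G} {C}
B–E (20): skip — B and E already connected.
C–D (20): add. Components now {A,B,C,D,E,F,G}
The 5th edge added is E–G.

E-G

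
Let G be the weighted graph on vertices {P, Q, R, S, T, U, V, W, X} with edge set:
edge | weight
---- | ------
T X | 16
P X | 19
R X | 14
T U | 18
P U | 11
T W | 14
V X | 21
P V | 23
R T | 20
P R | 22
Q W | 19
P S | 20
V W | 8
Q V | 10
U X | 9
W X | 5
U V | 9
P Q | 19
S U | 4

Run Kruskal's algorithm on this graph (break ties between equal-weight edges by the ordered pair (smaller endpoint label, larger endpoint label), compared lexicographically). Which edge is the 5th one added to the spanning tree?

Kruskal's algorithm — process edges by increasing weight (ties by edge label):
S U (4): add — endpoints in different components.
W X (5): add — endpoints in different components.
V W (8): add — endpoints in different components.
U V (9): add — endpoints in different components.
U X (9): skip — X and U already connected.
Q V (10): add — endpoints in different components.
P U (11): add — endpoints in different components.
R X (14): add — endpoints in different components.
T W (14): add — endpoints in different components.
The 5th edge added is Q V.

Q-V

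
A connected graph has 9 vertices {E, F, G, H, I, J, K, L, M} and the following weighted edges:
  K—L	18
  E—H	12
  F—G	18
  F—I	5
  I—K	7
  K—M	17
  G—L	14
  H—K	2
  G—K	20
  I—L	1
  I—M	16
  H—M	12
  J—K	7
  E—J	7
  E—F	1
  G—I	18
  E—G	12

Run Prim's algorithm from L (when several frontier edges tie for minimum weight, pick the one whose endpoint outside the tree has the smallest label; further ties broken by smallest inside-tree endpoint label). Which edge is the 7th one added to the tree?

Prim's algorithm from L:
Step 1: cheapest edge leaving the tree is I—L (1); add I.
Step 2: cheapest edge leaving the tree is F—I (5); add F.
Step 3: cheapest edge leaving the tree is E—F (1); add E.
Step 4: cheapest edge leaving the tree is E—J (7); add J.
Step 5: cheapest edge leaving the tree is I—K (7); add K.
Step 6: cheapest edge leaving the tree is H—K (2); add H.
Step 7: cheapest edge leaving the tree is E—G (12); add G.
Step 8: cheapest edge leaving the tree is H—M (12); add M.
The 7th edge added is E—G.

E-G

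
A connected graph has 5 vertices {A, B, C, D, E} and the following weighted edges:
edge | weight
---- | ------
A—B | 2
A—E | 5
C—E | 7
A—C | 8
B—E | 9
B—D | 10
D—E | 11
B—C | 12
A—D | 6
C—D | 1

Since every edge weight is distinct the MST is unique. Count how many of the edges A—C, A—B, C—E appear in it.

1

Sort edges by weight, then run Kruskal:
C—D (1): add — endpoints in different components.
A—B (2): add — endpoints in different components.
A—E (5): add — endpoints in different components.
A—D (6): add — endpoints in different components.
MST edge set: {C—D, A—B, A—E, A—D}.
Of the listed edges, {A—B} are in the MST → 1.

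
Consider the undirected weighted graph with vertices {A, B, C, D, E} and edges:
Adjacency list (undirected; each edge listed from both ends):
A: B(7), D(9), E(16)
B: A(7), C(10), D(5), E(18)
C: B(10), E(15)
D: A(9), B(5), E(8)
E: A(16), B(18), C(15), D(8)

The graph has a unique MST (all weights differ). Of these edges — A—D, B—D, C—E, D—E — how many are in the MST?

2

Sort edges by weight, then run Kruskal:
B—D (5): add — endpoints in different components.
A—B (7): add — endpoints in different components.
D—E (8): add — endpoints in different components.
A—D (9): skip — A and D already connected.
B—C (10): add — endpoints in different components.
MST edge set: {B—D, A—B, D—E, B—C}.
Of the listed edges, {B—D, D—E} are in the MST → 2.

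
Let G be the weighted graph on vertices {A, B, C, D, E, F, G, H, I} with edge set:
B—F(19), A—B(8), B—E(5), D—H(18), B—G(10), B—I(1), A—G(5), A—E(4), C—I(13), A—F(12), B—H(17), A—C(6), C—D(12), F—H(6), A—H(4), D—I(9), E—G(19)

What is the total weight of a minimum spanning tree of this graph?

40

Grow the tree from E using Prim:
Step 1: cheapest edge leaving the tree is A—E (4); add A.
Step 2: cheapest edge leaving the tree is A—H (4); add H.
Step 3: cheapest edge leaving the tree is B—E (5); add B.
Step 4: cheapest edge leaving the tree is B—I (1); add I.
Step 5: cheapest edge leaving the tree is A—G (5); add G.
Step 6: cheapest edge leaving the tree is A—C (6); add C.
Step 7: cheapest edge leaving the tree is F—H (6); add F.
Step 8: cheapest edge leaving the tree is D—I (9); add D.
MST edges: A—E, A—H, B—E, B—I, A—G, A—C, F—H, D—I; total weight 4+4+5+1+5+6+6+9 = 40.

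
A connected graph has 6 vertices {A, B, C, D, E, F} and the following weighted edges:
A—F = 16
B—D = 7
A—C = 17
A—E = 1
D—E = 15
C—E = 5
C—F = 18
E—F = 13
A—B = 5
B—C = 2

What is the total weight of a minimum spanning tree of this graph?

Kruskal's algorithm — process edges by increasing weight (ties by edge label):
A—E (1): add — endpoints in different components.
B—C (2): add — endpoints in different components.
A—B (5): add — endpoints in different components.
C—E (5): skip — C and E already connected.
B—D (7): add — endpoints in different components.
E—F (13): add — endpoints in different components.
MST edges: A—E, B—C, A—B, B—D, E—F; total weight 1+2+5+7+13 = 28.

28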